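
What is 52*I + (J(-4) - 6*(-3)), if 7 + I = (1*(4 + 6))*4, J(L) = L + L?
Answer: 1726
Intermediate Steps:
J(L) = 2*L
I = 33 (I = -7 + (1*(4 + 6))*4 = -7 + (1*10)*4 = -7 + 10*4 = -7 + 40 = 33)
52*I + (J(-4) - 6*(-3)) = 52*33 + (2*(-4) - 6*(-3)) = 1716 + (-8 + 18) = 1716 + 10 = 1726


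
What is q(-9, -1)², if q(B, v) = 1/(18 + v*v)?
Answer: 1/361 ≈ 0.0027701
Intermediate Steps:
q(B, v) = 1/(18 + v²)
q(-9, -1)² = (1/(18 + (-1)²))² = (1/(18 + 1))² = (1/19)² = 1/361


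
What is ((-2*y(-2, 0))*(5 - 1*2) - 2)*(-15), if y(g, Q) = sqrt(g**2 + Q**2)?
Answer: 210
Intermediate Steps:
y(g, Q) = sqrt(Q**2 + g**2)
((-2*y(-2, 0))*(5 - 1*2) - 2)*(-15) = ((-2*sqrt(0**2 + (-2)**2))*(5 - 1*2) - 2)*(-15) = ((-2*sqrt(0 + 4))*(5 - 2) - 2)*(-15) = (-2*sqrt(4)*3 - 2)*(-15) = (-2*2*3 - 2)*(-15) = (-4*3 - 2)*(-15) = (-12 - 2)*(-15) = -14*(-15) = 210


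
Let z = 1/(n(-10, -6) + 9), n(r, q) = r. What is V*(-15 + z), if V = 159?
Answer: -2544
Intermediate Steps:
z = -1 (z = 1/(-10 + 9) = 1/(-1) = -1)
V*(-15 + z) = 159*(-15 - 1) = 159*(-16) = -2544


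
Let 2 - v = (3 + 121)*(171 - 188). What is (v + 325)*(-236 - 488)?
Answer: -1762940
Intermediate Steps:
v = 2110 (v = 2 - (3 + 121)*(171 - 188) = 2 - 124*(-17) = 2 - 1*(-2108) = 2 + 2108 = 2110)
(v + 325)*(-236 - 488) = (2110 + 325)*(-236 - 488) = 2435*(-724) = -1762940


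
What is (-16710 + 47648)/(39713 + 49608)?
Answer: 62/179 ≈ 0.34637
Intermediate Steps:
(-16710 + 47648)/(39713 + 49608) = 30938/89321 = 30938*(1/89321) = 62/179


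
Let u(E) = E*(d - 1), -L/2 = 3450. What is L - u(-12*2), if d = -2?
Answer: -6972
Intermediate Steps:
L = -6900 (L = -2*3450 = -6900)
u(E) = -3*E (u(E) = E*(-2 - 1) = E*(-3) = -3*E)
L - u(-12*2) = -6900 - (-3)*(-12*2) = -6900 - (-3)*(-24) = -6900 - 1*72 = -6900 - 72 = -6972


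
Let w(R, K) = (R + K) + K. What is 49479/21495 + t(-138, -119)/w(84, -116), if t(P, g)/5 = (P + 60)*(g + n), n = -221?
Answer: -236909509/265105 ≈ -893.64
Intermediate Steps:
t(P, g) = 5*(-221 + g)*(60 + P) (t(P, g) = 5*((P + 60)*(g - 221)) = 5*((60 + P)*(-221 + g)) = 5*((-221 + g)*(60 + P)) = 5*(-221 + g)*(60 + P))
w(R, K) = R + 2*K (w(R, K) = (K + R) + K = R + 2*K)
49479/21495 + t(-138, -119)/w(84, -116) = 49479/21495 + (-66300 - 1105*(-138) + 300*(-119) + 5*(-138)*(-119))/(84 + 2*(-116)) = 49479*(1/21495) + (-66300 + 152490 - 35700 + 82110)/(84 - 232) = 16493/7165 + 132600/(-148) = 16493/7165 + 132600*(-1/148) = 16493/7165 - 33150/37 = -236909509/265105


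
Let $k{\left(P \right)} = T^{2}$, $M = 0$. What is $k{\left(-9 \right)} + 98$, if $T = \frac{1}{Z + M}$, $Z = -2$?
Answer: $\frac{393}{4} \approx 98.25$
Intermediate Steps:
$T = - \frac{1}{2}$ ($T = \frac{1}{-2 + 0} = \frac{1}{-2} = - \frac{1}{2} \approx -0.5$)
$k{\left(P \right)} = \frac{1}{4}$ ($k{\left(P \right)} = \left(- \frac{1}{2}\right)^{2} = \frac{1}{4}$)
$k{\left(-9 \right)} + 98 = \frac{1}{4} + 98 = \frac{393}{4}$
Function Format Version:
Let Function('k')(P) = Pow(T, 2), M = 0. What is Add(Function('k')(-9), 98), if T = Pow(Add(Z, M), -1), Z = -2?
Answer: Rational(393, 4) ≈ 98.250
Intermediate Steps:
T = Rational(-1, 2) (T = Pow(Add(-2, 0), -1) = Pow(-2, -1) = Rational(-1, 2) ≈ -0.50000)
Function('k')(P) = Rational(1, 4) (Function('k')(P) = Pow(Rational(-1, 2), 2) = Rational(1, 4))
Add(Function('k')(-9), 98) = Add(Rational(1, 4), 98) = Rational(393, 4)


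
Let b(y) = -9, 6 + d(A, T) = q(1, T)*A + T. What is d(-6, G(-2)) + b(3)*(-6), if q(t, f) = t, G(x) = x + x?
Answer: 38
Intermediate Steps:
G(x) = 2*x
d(A, T) = -6 + A + T (d(A, T) = -6 + (1*A + T) = -6 + (A + T) = -6 + A + T)
d(-6, G(-2)) + b(3)*(-6) = (-6 - 6 + 2*(-2)) - 9*(-6) = (-6 - 6 - 4) + 54 = -16 + 54 = 38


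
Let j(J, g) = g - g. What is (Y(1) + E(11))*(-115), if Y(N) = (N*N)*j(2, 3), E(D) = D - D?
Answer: 0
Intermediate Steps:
j(J, g) = 0
E(D) = 0
Y(N) = 0 (Y(N) = (N*N)*0 = N²*0 = 0)
(Y(1) + E(11))*(-115) = (0 + 0)*(-115) = 0*(-115) = 0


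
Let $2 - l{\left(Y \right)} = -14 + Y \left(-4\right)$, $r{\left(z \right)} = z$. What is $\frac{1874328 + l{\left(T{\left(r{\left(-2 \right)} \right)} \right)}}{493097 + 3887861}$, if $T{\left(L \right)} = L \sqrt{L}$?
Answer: $\frac{937172}{2190479} - \frac{4 i \sqrt{2}}{2190479} \approx 0.42784 - 2.5825 \cdot 10^{-6} i$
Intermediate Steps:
$T{\left(L \right)} = L^{\frac{3}{2}}$
$l{\left(Y \right)} = 16 + 4 Y$ ($l{\left(Y \right)} = 2 - \left(-14 + Y \left(-4\right)\right) = 2 - \left(-14 - 4 Y\right) = 2 + \left(14 + 4 Y\right) = 16 + 4 Y$)
$\frac{1874328 + l{\left(T{\left(r{\left(-2 \right)} \right)} \right)}}{493097 + 3887861} = \frac{1874328 + \left(16 + 4 \left(-2\right)^{\frac{3}{2}}\right)}{493097 + 3887861} = \frac{1874328 + \left(16 + 4 \left(- 2 i \sqrt{2}\right)\right)}{4380958} = \left(1874328 + \left(16 - 8 i \sqrt{2}\right)\right) \frac{1}{4380958} = \left(1874344 - 8 i \sqrt{2}\right) \frac{1}{4380958} = \frac{937172}{2190479} - \frac{4 i \sqrt{2}}{2190479}$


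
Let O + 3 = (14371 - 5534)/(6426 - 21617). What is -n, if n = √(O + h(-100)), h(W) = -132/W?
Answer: -I*√13048263877/75955 ≈ -1.5039*I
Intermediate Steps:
O = -54410/15191 (O = -3 + (14371 - 5534)/(6426 - 21617) = -3 + 8837/(-15191) = -3 + 8837*(-1/15191) = -3 - 8837/15191 = -54410/15191 ≈ -3.5817)
n = I*√13048263877/75955 (n = √(-54410/15191 - 132/(-100)) = √(-54410/15191 - 132*(-1/100)) = √(-54410/15191 + 33/25) = √(-858947/379775) = I*√13048263877/75955 ≈ 1.5039*I)
-n = -I*√13048263877/75955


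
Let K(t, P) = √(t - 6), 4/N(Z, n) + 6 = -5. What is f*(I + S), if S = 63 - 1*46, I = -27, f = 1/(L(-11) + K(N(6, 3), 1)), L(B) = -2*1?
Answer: 110/57 + 5*I*√770/57 ≈ 1.9298 + 2.4341*I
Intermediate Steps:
N(Z, n) = -4/11 (N(Z, n) = 4/(-6 - 5) = 4/(-11) = 4*(-1/11) = -4/11)
K(t, P) = √(-6 + t)
L(B) = -2
f = 1/(-2 + I*√770/11) (f = 1/(-2 + √(-6 - 4/11)) = 1/(-2 + √(-70/11)) = 1/(-2 + I*√770/11) ≈ -0.19298 - 0.24341*I)
S = 17 (S = 63 - 46 = 17)
f*(I + S) = (-11/57 - I*√770/114)*(-27 + 17) = (-11/57 - I*√770/114)*(-10) = 110/57 + 5*I*√770/57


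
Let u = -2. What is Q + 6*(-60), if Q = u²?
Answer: -356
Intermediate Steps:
Q = 4 (Q = (-2)² = 4)
Q + 6*(-60) = 4 + 6*(-60) = 4 - 360 = -356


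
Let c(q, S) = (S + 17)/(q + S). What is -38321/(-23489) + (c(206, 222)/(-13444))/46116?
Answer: 10168589997089681/6232875200895168 ≈ 1.6314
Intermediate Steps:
c(q, S) = (17 + S)/(S + q)
-38321/(-23489) + (c(206, 222)/(-13444))/46116 = -38321/(-23489) + (((17 + 222)/(222 + 206))/(-13444))/46116 = -38321*(-1/23489) + ((239/428)*(-1/13444))*(1/46116) = 38321/23489 + (((1/428)*239)*(-1/13444))*(1/46116) = 38321/23489 + ((239/428)*(-1/13444))*(1/46116) = 38321/23489 - 239/5754032*1/46116 = 38321/23489 - 239/265352939712 = 10168589997089681/6232875200895168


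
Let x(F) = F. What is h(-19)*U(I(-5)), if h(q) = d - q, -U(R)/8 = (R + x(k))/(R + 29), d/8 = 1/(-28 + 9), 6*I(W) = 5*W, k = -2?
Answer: 104488/2831 ≈ 36.909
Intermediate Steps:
I(W) = 5*W/6 (I(W) = (5*W)/6 = 5*W/6)
d = -8/19 (d = 8/(-28 + 9) = 8/(-19) = 8*(-1/19) = -8/19 ≈ -0.42105)
U(R) = -8*(-2 + R)/(29 + R) (U(R) = -8*(R - 2)/(R + 29) = -8*(-2 + R)/(29 + R))
h(q) = -8/19 - q
h(-19)*U(I(-5)) = (-8/19 - 1*(-19))*(8*(2 - 5*(-5)/6)/(29 + (⅚)*(-5))) = (-8/19 + 19)*(8*(2 - 1*(-25/6))/(29 - 25/6)) = 353*(8*(2 + 25/6)/(149/6))/19 = 353*(8*(6/149)*(37/6))/19 = (353/19)*(296/149) = 104488/2831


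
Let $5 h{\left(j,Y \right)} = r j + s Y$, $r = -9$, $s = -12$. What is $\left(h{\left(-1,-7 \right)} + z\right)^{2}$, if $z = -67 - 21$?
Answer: $\frac{120409}{25} \approx 4816.4$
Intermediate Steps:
$h{\left(j,Y \right)} = - \frac{12 Y}{5} - \frac{9 j}{5}$ ($h{\left(j,Y \right)} = \frac{- 9 j - 12 Y}{5} = \frac{- 12 Y - 9 j}{5} = - \frac{12 Y}{5} - \frac{9 j}{5}$)
$z = -88$
$\left(h{\left(-1,-7 \right)} + z\right)^{2} = \left(\left(\left(- \frac{12}{5}\right) \left(-7\right) - - \frac{9}{5}\right) - 88\right)^{2} = \left(\left(\frac{84}{5} + \frac{9}{5}\right) - 88\right)^{2} = \left(\frac{93}{5} - 88\right)^{2} = \left(- \frac{347}{5}\right)^{2} = \frac{120409}{25}$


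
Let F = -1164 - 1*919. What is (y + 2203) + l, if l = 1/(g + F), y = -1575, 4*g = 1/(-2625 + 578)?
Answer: 10710911752/17055605 ≈ 628.00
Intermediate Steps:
g = -1/8188 (g = 1/(4*(-2625 + 578)) = (¼)/(-2047) = (¼)*(-1/2047) = -1/8188 ≈ -0.00012213)
F = -2083 (F = -1164 - 919 = -2083)
l = -8188/17055605 (l = 1/(-1/8188 - 2083) = 1/(-17055605/8188) = -8188/17055605 ≈ -0.00048008)
(y + 2203) + l = (-1575 + 2203) - 8188/17055605 = 628 - 8188/17055605 = 10710911752/17055605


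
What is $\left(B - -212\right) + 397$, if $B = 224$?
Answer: $833$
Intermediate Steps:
$\left(B - -212\right) + 397 = \left(224 - -212\right) + 397 = \left(224 + 212\right) + 397 = 436 + 397 = 833$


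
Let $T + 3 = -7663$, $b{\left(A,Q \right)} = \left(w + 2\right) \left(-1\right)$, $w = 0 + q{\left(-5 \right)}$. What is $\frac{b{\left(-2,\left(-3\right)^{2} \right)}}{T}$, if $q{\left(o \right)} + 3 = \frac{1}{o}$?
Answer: $- \frac{3}{19165} \approx -0.00015654$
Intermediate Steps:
$q{\left(o \right)} = -3 + \frac{1}{o}$
$w = - \frac{16}{5}$ ($w = 0 - \left(3 - \frac{1}{-5}\right) = 0 - \frac{16}{5} = - \frac{16}{5} \approx -3.2$)
$b{\left(A,Q \right)} = \frac{6}{5}$ ($b{\left(A,Q \right)} = \left(- \frac{16}{5} + 2\right) \left(-1\right) = \left(- \frac{6}{5}\right) \left(-1\right) = \frac{6}{5}$)
$T = -7666$ ($T = -3 - 7663 = -7666$)
$\frac{b{\left(-2,\left(-3\right)^{2} \right)}}{T} = \frac{6}{5 \left(-7666\right)} = \frac{6}{5} \left(- \frac{1}{7666}\right) = - \frac{3}{19165}$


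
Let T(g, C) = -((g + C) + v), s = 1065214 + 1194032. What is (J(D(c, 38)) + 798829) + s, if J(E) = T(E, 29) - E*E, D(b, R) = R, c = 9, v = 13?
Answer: 3056551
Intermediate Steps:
s = 2259246
T(g, C) = -13 - C - g (T(g, C) = -((g + C) + 13) = -((C + g) + 13) = -(13 + C + g) = -13 - C - g)
J(E) = -42 - E - E² (J(E) = (-13 - 1*29 - E) - E*E = (-13 - 29 - E) - E² = (-42 - E) - E² = -42 - E - E²)
(J(D(c, 38)) + 798829) + s = ((-42 - 1*38 - 1*38²) + 798829) + 2259246 = ((-42 - 38 - 1*1444) + 798829) + 2259246 = ((-42 - 38 - 1444) + 798829) + 2259246 = (-1524 + 798829) + 2259246 = 797305 + 2259246 = 3056551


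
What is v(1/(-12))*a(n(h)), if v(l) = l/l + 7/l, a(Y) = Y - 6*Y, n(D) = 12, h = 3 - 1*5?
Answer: 4980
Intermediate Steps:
h = -2 (h = 3 - 5 = -2)
a(Y) = -5*Y
v(l) = 1 + 7/l
v(1/(-12))*a(n(h)) = ((7 + 1/(-12))/(1/(-12)))*(-5*12) = ((7 - 1/12)/(-1/12))*(-60) = -12*83/12*(-60) = -83*(-60) = 4980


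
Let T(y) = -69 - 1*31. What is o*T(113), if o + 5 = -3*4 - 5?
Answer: 2200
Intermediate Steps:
T(y) = -100 (T(y) = -69 - 31 = -100)
o = -22 (o = -5 + (-3*4 - 5) = -5 + (-12 - 5) = -5 - 17 = -22)
o*T(113) = -22*(-100) = 2200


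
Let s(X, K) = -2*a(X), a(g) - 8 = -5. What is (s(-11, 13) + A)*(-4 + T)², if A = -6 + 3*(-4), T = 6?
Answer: -96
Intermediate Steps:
a(g) = 3 (a(g) = 8 - 5 = 3)
A = -18 (A = -6 - 12 = -18)
s(X, K) = -6 (s(X, K) = -2*3 = -6)
(s(-11, 13) + A)*(-4 + T)² = (-6 - 18)*(-4 + 6)² = -24*2² = -24*4 = -96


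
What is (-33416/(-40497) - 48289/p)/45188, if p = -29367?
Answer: 88996585/1628514446364 ≈ 5.4649e-5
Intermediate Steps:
(-33416/(-40497) - 48289/p)/45188 = (-33416/(-40497) - 48289/(-29367))/45188 = (-33416*(-1/40497) - 48289*(-1/29367))*(1/45188) = (33416/40497 + 48289/29367)*(1/45188) = (978962435/396425133)*(1/45188) = 88996585/1628514446364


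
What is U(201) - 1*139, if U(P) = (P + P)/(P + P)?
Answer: -138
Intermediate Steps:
U(P) = 1 (U(P) = (2*P)/((2*P)) = (2*P)*(1/(2*P)) = 1)
U(201) - 1*139 = 1 - 1*139 = 1 - 139 = -138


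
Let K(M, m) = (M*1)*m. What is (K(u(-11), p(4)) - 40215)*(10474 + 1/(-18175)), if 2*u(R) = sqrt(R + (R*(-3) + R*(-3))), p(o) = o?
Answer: -1531105284807/3635 + 380729898*sqrt(55)/18175 ≈ -4.2106e+8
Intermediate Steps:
u(R) = sqrt(5)*sqrt(-R)/2 (u(R) = sqrt(R + (R*(-3) + R*(-3)))/2 = sqrt(R + (-3*R - 3*R))/2 = sqrt(R - 6*R)/2 = sqrt(-5*R)/2 = (sqrt(5)*sqrt(-R))/2 = sqrt(5)*sqrt(-R)/2)
K(M, m) = M*m
(K(u(-11), p(4)) - 40215)*(10474 + 1/(-18175)) = ((sqrt(5)*sqrt(-1*(-11))/2)*4 - 40215)*(10474 + 1/(-18175)) = ((sqrt(5)*sqrt(11)/2)*4 - 40215)*(10474 - 1/18175) = ((sqrt(55)/2)*4 - 40215)*(190364949/18175) = (2*sqrt(55) - 40215)*(190364949/18175) = (-40215 + 2*sqrt(55))*(190364949/18175) = -1531105284807/3635 + 380729898*sqrt(55)/18175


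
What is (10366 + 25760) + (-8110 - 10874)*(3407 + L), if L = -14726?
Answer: 214916022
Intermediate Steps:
(10366 + 25760) + (-8110 - 10874)*(3407 + L) = (10366 + 25760) + (-8110 - 10874)*(3407 - 14726) = 36126 - 18984*(-11319) = 36126 + 214879896 = 214916022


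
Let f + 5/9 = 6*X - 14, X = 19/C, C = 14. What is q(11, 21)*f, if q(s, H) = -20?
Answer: 8080/63 ≈ 128.25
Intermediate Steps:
X = 19/14 ≈ 1.3571
f = -404/63 (f = -5/9 + (6*(19/14) - 14) = -5/9 + (57/7 - 14) = -5/9 - 41/7 = -404/63 ≈ -6.4127)
q(11, 21)*f = -20*(-404/63) = 8080/63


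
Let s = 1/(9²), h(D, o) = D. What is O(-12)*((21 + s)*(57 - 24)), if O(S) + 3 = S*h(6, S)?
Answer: -468050/9 ≈ -52006.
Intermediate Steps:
s = 1/81 ≈ 0.012346
O(S) = -3 + 6*S (O(S) = -3 + S*6 = -3 + 6*S)
O(-12)*((21 + s)*(57 - 24)) = (-3 + 6*(-12))*((21 + 1/81)*(57 - 24)) = (-3 - 72)*((1702/81)*33) = -75*18722/27 = -468050/9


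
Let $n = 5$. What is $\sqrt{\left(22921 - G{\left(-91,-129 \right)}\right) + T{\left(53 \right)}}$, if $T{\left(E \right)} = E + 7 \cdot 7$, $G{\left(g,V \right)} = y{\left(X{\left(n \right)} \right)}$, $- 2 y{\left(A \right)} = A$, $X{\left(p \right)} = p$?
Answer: $\frac{\sqrt{92102}}{2} \approx 151.74$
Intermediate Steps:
$y{\left(A \right)} = - \frac{A}{2}$
$G{\left(g,V \right)} = - \frac{5}{2}$ ($G{\left(g,V \right)} = \left(- \frac{1}{2}\right) 5 = - \frac{5}{2}$)
$T{\left(E \right)} = 49 + E$ ($T{\left(E \right)} = E + 49 = 49 + E$)
$\sqrt{\left(22921 - G{\left(-91,-129 \right)}\right) + T{\left(53 \right)}} = \sqrt{\left(22921 - - \frac{5}{2}\right) + \left(49 + 53\right)} = \sqrt{\left(22921 + \frac{5}{2}\right) + 102} = \sqrt{\frac{45847}{2} + 102} = \sqrt{\frac{46051}{2}} = \frac{\sqrt{92102}}{2}$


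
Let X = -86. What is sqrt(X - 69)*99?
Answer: 99*I*sqrt(155) ≈ 1232.5*I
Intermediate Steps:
sqrt(X - 69)*99 = sqrt(-86 - 69)*99 = sqrt(-155)*99 = (I*sqrt(155))*99 = 99*I*sqrt(155)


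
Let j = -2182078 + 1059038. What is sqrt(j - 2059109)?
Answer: I*sqrt(3182149) ≈ 1783.9*I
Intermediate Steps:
j = -1123040
sqrt(j - 2059109) = sqrt(-1123040 - 2059109) = sqrt(-3182149) = I*sqrt(3182149)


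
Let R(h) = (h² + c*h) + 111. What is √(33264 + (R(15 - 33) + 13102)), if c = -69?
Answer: √48043 ≈ 219.19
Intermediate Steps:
R(h) = 111 + h² - 69*h (R(h) = (h² - 69*h) + 111 = 111 + h² - 69*h)
√(33264 + (R(15 - 33) + 13102)) = √(33264 + ((111 + (15 - 33)² - 69*(15 - 33)) + 13102)) = √(33264 + ((111 + (-18)² - 69*(-18)) + 13102)) = √(33264 + ((111 + 324 + 1242) + 13102)) = √(33264 + (1677 + 13102)) = √(33264 + 14779) = √48043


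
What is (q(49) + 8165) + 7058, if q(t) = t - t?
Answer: 15223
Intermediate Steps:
q(t) = 0
(q(49) + 8165) + 7058 = (0 + 8165) + 7058 = 8165 + 7058 = 15223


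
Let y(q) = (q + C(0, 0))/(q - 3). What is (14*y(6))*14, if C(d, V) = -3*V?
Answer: 392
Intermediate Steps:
y(q) = q/(-3 + q) (y(q) = (q - 3*0)/(q - 3) = (q + 0)/(-3 + q) = q/(-3 + q))
(14*y(6))*14 = (14*(6/(-3 + 6)))*14 = (14*(6/3))*14 = (14*(6*(⅓)))*14 = (14*2)*14 = 28*14 = 392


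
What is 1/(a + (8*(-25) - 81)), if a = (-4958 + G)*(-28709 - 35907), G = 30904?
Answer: -1/1676527017 ≈ -5.9647e-10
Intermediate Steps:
a = -1676526736 (a = (-4958 + 30904)*(-28709 - 35907) = 25946*(-64616) = -1676526736)
1/(a + (8*(-25) - 81)) = 1/(-1676526736 + (8*(-25) - 81)) = 1/(-1676526736 + (-200 - 81)) = 1/(-1676526736 - 281) = 1/(-1676527017) = -1/1676527017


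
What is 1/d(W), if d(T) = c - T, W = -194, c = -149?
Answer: 1/45 ≈ 0.022222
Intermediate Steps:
d(T) = -149 - T
1/d(W) = 1/(-149 - 1*(-194)) = 1/(-149 + 194) = 1/45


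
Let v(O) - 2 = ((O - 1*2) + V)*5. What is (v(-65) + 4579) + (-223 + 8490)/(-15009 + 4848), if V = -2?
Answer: 43033729/10161 ≈ 4235.2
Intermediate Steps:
v(O) = -18 + 5*O (v(O) = 2 + ((O - 1*2) - 2)*5 = 2 + ((O - 2) - 2)*5 = 2 + ((-2 + O) - 2)*5 = 2 + (-4 + O)*5 = 2 + (-20 + 5*O) = -18 + 5*O)
(v(-65) + 4579) + (-223 + 8490)/(-15009 + 4848) = ((-18 + 5*(-65)) + 4579) + (-223 + 8490)/(-15009 + 4848) = ((-18 - 325) + 4579) + 8267/(-10161) = (-343 + 4579) + 8267*(-1/10161) = 4236 - 8267/10161 = 43033729/10161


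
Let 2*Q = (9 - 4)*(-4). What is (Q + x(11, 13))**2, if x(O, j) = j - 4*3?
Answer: 81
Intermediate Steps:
Q = -10 (Q = ((9 - 4)*(-4))/2 = (5*(-4))/2 = (1/2)*(-20) = -10)
x(O, j) = -12 + j (x(O, j) = j - 12 = -12 + j)
(Q + x(11, 13))**2 = (-10 + (-12 + 13))**2 = (-10 + 1)**2 = (-9)**2 = 81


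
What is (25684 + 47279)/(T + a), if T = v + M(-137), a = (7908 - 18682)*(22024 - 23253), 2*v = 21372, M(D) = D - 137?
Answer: 72963/13251658 ≈ 0.0055059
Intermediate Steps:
M(D) = -137 + D
v = 10686 (v = (1/2)*21372 = 10686)
a = 13241246 (a = -10774*(-1229) = 13241246)
T = 10412 (T = 10686 + (-137 - 137) = 10686 - 274 = 10412)
(25684 + 47279)/(T + a) = (25684 + 47279)/(10412 + 13241246) = 72963/13251658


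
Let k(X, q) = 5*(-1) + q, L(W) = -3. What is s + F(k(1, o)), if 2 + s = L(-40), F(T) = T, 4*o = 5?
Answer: -35/4 ≈ -8.7500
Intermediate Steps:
o = 5/4 (o = (1/4)*5 = 5/4 ≈ 1.2500)
k(X, q) = -5 + q
s = -5 (s = -2 - 3 = -5)
s + F(k(1, o)) = -5 + (-5 + 5/4) = -5 - 15/4 = -35/4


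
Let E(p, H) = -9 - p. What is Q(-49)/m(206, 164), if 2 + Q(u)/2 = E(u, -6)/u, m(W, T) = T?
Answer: -69/2009 ≈ -0.034345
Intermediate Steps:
Q(u) = -4 + 2*(-9 - u)/u (Q(u) = -4 + 2*((-9 - u)/u) = -4 + 2*(-9 - u)/u)
Q(-49)/m(206, 164) = (-6 - 18/(-49))/164 = (-6 - 18*(-1/49))*(1/164) = (-6 + 18/49)*(1/164) = -276/49*1/164 = -69/2009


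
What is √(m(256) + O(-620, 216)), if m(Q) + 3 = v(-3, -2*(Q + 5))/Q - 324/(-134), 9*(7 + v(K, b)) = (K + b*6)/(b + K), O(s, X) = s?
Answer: I*√1965733941185/56280 ≈ 24.912*I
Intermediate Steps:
v(K, b) = -7 + (K + 6*b)/(9*(K + b)) (v(K, b) = -7 + ((K + b*6)/(b + K))/9 = -7 + ((K + 6*b)/(K + b))/9 = -7 + (K + 6*b)/(9*(K + b)))
m(Q) = -39/67 + (756 + 114*Q)/(9*Q*(-13 - 2*Q)) (m(Q) = -3 + (((-62*(-3) - (-114)*(Q + 5))/(9*(-3 - 2*(Q + 5))))/Q - 324/(-134)) = -3 + (((186 - (-114)*(5 + Q))/(9*(-3 - 2*(5 + Q))))/Q - 324*(-1/134)) = -3 + (((186 - 57*(-10 - 2*Q))/(9*(-3 + (-10 - 2*Q))))/Q + 162/67) = -3 + (((186 + (570 + 114*Q))/(9*(-13 - 2*Q)))/Q + 162/67) = -3 + (((756 + 114*Q)/(9*(-13 - 2*Q)))/Q + 162/67) = -3 + ((756 + 114*Q)/(9*Q*(-13 - 2*Q)) + 162/67) = -3 + (162/67 + (756 + 114*Q)/(9*Q*(-13 - 2*Q))) = -39/67 + (756 + 114*Q)/(9*Q*(-13 - 2*Q)))
√(m(256) + O(-620, 216)) = √((1/201)*(-16884 - 4067*256 - 234*256²)/(256*(13 + 2*256)) - 620) = √((1/201)*(1/256)*(-16884 - 1041152 - 234*65536)/(13 + 512) - 620) = √((1/201)*(1/256)*(-16884 - 1041152 - 15335424)/525 - 620) = √((1/201)*(1/256)*(1/525)*(-16393460) - 620) = √(-819673/1350720 - 620) = √(-838266073/1350720) = I*√1965733941185/56280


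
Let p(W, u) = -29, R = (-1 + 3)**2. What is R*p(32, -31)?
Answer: -116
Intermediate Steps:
R = 4 (R = 2**2 = 4)
R*p(32, -31) = 4*(-29) = -116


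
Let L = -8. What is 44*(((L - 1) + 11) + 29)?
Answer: 1364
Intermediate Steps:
44*(((L - 1) + 11) + 29) = 44*(((-8 - 1) + 11) + 29) = 44*((-9 + 11) + 29) = 44*(2 + 29) = 44*31 = 1364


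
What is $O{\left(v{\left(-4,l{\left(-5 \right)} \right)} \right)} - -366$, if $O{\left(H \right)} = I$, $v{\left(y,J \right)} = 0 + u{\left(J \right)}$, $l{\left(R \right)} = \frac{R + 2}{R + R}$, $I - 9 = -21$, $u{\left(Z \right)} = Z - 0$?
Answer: $354$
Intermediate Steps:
$u{\left(Z \right)} = Z$ ($u{\left(Z \right)} = Z + 0 = Z$)
$I = -12$ ($I = 9 - 21 = -12$)
$l{\left(R \right)} = \frac{2 + R}{2 R}$
$v{\left(y,J \right)} = J$ ($v{\left(y,J \right)} = 0 + J = J$)
$O{\left(H \right)} = -12$
$O{\left(v{\left(-4,l{\left(-5 \right)} \right)} \right)} - -366 = -12 - -366 = -12 + 366 = 354$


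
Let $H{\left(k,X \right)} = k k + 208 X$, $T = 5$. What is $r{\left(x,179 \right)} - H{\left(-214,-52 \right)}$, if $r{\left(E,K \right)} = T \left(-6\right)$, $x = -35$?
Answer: $-35010$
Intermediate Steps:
$r{\left(E,K \right)} = -30$ ($r{\left(E,K \right)} = 5 \left(-6\right) = -30$)
$H{\left(k,X \right)} = k^{2} + 208 X$
$r{\left(x,179 \right)} - H{\left(-214,-52 \right)} = -30 - \left(\left(-214\right)^{2} + 208 \left(-52\right)\right) = -30 - \left(45796 - 10816\right) = -30 - 34980 = -35010$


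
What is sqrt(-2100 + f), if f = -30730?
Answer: 7*I*sqrt(670) ≈ 181.19*I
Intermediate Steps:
sqrt(-2100 + f) = sqrt(-2100 - 30730) = sqrt(-32830) = 7*I*sqrt(670)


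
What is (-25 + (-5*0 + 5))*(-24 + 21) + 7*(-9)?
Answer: -3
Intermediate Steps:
(-25 + (-5*0 + 5))*(-24 + 21) + 7*(-9) = (-25 + (0 + 5))*(-3) - 63 = (-25 + 5)*(-3) - 63 = -20*(-3) - 63 = 60 - 63 = -3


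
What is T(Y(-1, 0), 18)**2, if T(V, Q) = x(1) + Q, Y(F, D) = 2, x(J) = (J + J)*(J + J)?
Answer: 484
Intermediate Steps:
x(J) = 4*J**2 (x(J) = (2*J)*(2*J) = 4*J**2)
T(V, Q) = 4 + Q (T(V, Q) = 4*1**2 + Q = 4*1 + Q = 4 + Q)
T(Y(-1, 0), 18)**2 = (4 + 18)**2 = 22**2 = 484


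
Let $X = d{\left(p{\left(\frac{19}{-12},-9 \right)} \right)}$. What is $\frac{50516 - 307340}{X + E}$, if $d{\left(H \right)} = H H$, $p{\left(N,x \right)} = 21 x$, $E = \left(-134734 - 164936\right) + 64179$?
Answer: $\frac{42804}{33295} \approx 1.2856$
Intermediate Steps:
$E = -235491$ ($E = -299670 + 64179 = -235491$)
$d{\left(H \right)} = H^{2}$
$X = 35721$ ($X = \left(21 \left(-9\right)\right)^{2} = \left(-189\right)^{2} = 35721$)
$\frac{50516 - 307340}{X + E} = \frac{50516 - 307340}{35721 - 235491} = - \frac{256824}{-199770} = \left(-256824\right) \left(- \frac{1}{199770}\right) = \frac{42804}{33295}$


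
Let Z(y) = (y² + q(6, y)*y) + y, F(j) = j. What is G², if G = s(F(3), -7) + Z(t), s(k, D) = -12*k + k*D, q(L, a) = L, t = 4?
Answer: 169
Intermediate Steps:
s(k, D) = -12*k + D*k
Z(y) = y² + 7*y (Z(y) = (y² + 6*y) + y = y² + 7*y)
G = -13 (G = 3*(-12 - 7) + 4*(7 + 4) = 3*(-19) + 4*11 = -57 + 44 = -13)
G² = (-13)² = 169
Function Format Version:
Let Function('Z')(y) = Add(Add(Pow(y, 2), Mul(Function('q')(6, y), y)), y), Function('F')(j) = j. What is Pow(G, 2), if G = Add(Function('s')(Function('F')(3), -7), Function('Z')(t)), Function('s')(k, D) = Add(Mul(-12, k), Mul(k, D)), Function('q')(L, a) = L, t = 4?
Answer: 169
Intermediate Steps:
Function('s')(k, D) = Add(Mul(-12, k), Mul(D, k))
Function('Z')(y) = Add(Pow(y, 2), Mul(7, y)) (Function('Z')(y) = Add(Add(Pow(y, 2), Mul(6, y)), y) = Add(Pow(y, 2), Mul(7, y)))
G = -13 (G = Add(Mul(3, Add(-12, -7)), Mul(4, Add(7, 4))) = Add(Mul(3, -19), Mul(4, 11)) = Add(-57, 44) = -13)
Pow(G, 2) = Pow(-13, 2) = 169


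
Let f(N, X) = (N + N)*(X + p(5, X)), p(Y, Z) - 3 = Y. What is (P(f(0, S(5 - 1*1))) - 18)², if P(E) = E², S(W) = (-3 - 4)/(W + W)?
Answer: 324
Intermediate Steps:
p(Y, Z) = 3 + Y
S(W) = -7/(2*W) (S(W) = -7*1/(2*W) = -7/(2*W))
f(N, X) = 2*N*(8 + X) (f(N, X) = (N + N)*(X + (3 + 5)) = (2*N)*(X + 8) = (2*N)*(8 + X) = 2*N*(8 + X))
(P(f(0, S(5 - 1*1))) - 18)² = ((2*0*(8 - 7/(2*(5 - 1*1))))² - 18)² = ((2*0*(8 - 7/(2*(5 - 1))))² - 18)² = ((2*0*(8 - 7/2/4))² - 18)² = ((2*0*(8 - 7/2*¼))² - 18)² = ((2*0*(8 - 7/8))² - 18)² = ((2*0*(57/8))² - 18)² = (0² - 18)² = (0 - 18)² = (-18)² = 324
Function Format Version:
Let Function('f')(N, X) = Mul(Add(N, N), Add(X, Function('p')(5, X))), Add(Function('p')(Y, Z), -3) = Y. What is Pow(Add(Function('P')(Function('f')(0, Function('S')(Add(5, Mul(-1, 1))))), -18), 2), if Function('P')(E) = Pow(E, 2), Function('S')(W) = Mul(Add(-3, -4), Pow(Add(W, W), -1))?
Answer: 324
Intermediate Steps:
Function('p')(Y, Z) = Add(3, Y)
Function('S')(W) = Mul(Rational(-7, 2), Pow(W, -1)) (Function('S')(W) = Mul(-7, Pow(Mul(2, W), -1)) = Mul(-7, Mul(Rational(1, 2), Pow(W, -1))) = Mul(Rational(-7, 2), Pow(W, -1)))
Function('f')(N, X) = Mul(2, N, Add(8, X)) (Function('f')(N, X) = Mul(Add(N, N), Add(X, Add(3, 5))) = Mul(Mul(2, N), Add(X, 8)) = Mul(Mul(2, N), Add(8, X)) = Mul(2, N, Add(8, X)))
Pow(Add(Function('P')(Function('f')(0, Function('S')(Add(5, Mul(-1, 1))))), -18), 2) = Pow(Add(Pow(Mul(2, 0, Add(8, Mul(Rational(-7, 2), Pow(Add(5, Mul(-1, 1)), -1)))), 2), -18), 2) = Pow(Add(Pow(Mul(2, 0, Add(8, Mul(Rational(-7, 2), Pow(Add(5, -1), -1)))), 2), -18), 2) = Pow(Add(Pow(Mul(2, 0, Add(8, Mul(Rational(-7, 2), Pow(4, -1)))), 2), -18), 2) = Pow(Add(Pow(Mul(2, 0, Add(8, Mul(Rational(-7, 2), Rational(1, 4)))), 2), -18), 2) = Pow(Add(Pow(Mul(2, 0, Add(8, Rational(-7, 8))), 2), -18), 2) = Pow(Add(Pow(Mul(2, 0, Rational(57, 8)), 2), -18), 2) = Pow(Add(Pow(0, 2), -18), 2) = Pow(Add(0, -18), 2) = Pow(-18, 2) = 324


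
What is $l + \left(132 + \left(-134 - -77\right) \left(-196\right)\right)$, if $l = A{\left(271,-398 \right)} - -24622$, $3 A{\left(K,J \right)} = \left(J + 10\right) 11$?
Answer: $\frac{103510}{3} \approx 34503.0$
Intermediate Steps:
$A{\left(K,J \right)} = \frac{110}{3} + \frac{11 J}{3}$ ($A{\left(K,J \right)} = \frac{\left(J + 10\right) 11}{3} = \frac{\left(10 + J\right) 11}{3} = \frac{110 + 11 J}{3} = \frac{110}{3} + \frac{11 J}{3}$)
$l = \frac{69598}{3}$ ($l = \left(\frac{110}{3} + \frac{11}{3} \left(-398\right)\right) - -24622 = \left(\frac{110}{3} - \frac{4378}{3}\right) + 24622 = - \frac{4268}{3} + 24622 = \frac{69598}{3} \approx 23199.0$)
$l + \left(132 + \left(-134 - -77\right) \left(-196\right)\right) = \frac{69598}{3} + \left(132 + \left(-134 - -77\right) \left(-196\right)\right) = \frac{69598}{3} + \left(132 + \left(-134 + 77\right) \left(-196\right)\right) = \frac{69598}{3} + \left(132 - -11172\right) = \frac{69598}{3} + \left(132 + 11172\right) = \frac{69598}{3} + 11304 = \frac{103510}{3}$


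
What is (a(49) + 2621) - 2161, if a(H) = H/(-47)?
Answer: 21571/47 ≈ 458.96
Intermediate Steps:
a(H) = -H/47 (a(H) = H*(-1/47) = -H/47)
(a(49) + 2621) - 2161 = (-1/47*49 + 2621) - 2161 = (-49/47 + 2621) - 2161 = 123138/47 - 2161 = 21571/47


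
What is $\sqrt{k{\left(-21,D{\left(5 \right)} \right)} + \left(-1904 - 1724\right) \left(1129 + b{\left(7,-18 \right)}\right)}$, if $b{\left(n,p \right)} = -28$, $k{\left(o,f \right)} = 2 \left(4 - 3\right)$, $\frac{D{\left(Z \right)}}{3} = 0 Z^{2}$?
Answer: $i \sqrt{3994426} \approx 1998.6 i$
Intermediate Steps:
$D{\left(Z \right)} = 0$ ($D{\left(Z \right)} = 3 \cdot 0 Z^{2} = 3 \cdot 0 = 0$)
$k{\left(o,f \right)} = 2$ ($k{\left(o,f \right)} = 2 \cdot 1 = 2$)
$\sqrt{k{\left(-21,D{\left(5 \right)} \right)} + \left(-1904 - 1724\right) \left(1129 + b{\left(7,-18 \right)}\right)} = \sqrt{2 + \left(-1904 - 1724\right) \left(1129 - 28\right)} = \sqrt{2 - 3994428} = \sqrt{-3994426} = i \sqrt{3994426}$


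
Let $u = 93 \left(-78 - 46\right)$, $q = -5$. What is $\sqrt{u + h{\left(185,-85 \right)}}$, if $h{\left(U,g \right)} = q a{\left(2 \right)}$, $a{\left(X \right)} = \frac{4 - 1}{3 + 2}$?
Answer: $i \sqrt{11535} \approx 107.4 i$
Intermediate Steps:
$a{\left(X \right)} = \frac{3}{5}$
$u = -11532$ ($u = 93 \left(-124\right) = -11532$)
$h{\left(U,g \right)} = -3$ ($h{\left(U,g \right)} = \left(-5\right) \frac{3}{5} = -3$)
$\sqrt{u + h{\left(185,-85 \right)}} = \sqrt{-11532 - 3} = \sqrt{-11535} = i \sqrt{11535}$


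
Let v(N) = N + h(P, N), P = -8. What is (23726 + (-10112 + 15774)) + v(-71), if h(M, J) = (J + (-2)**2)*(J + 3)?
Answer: 33873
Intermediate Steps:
h(M, J) = (3 + J)*(4 + J) (h(M, J) = (J + 4)*(3 + J) = (4 + J)*(3 + J) = (3 + J)*(4 + J))
v(N) = 12 + N**2 + 8*N (v(N) = N + (12 + N**2 + 7*N) = 12 + N**2 + 8*N)
(23726 + (-10112 + 15774)) + v(-71) = (23726 + (-10112 + 15774)) + (12 + (-71)**2 + 8*(-71)) = (23726 + 5662) + (12 + 5041 - 568) = 29388 + 4485 = 33873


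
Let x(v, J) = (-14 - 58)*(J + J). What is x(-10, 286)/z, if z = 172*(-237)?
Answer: 3432/3397 ≈ 1.0103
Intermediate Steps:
x(v, J) = -144*J
z = -40764
x(-10, 286)/z = -144*286/(-40764) = -41184*(-1/40764) = 3432/3397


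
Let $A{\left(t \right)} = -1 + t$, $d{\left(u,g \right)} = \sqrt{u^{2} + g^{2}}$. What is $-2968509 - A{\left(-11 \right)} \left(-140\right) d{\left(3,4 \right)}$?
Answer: $-2976909$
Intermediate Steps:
$d{\left(u,g \right)} = \sqrt{g^{2} + u^{2}}$
$-2968509 - A{\left(-11 \right)} \left(-140\right) d{\left(3,4 \right)} = -2968509 - \left(-1 - 11\right) \left(-140\right) \sqrt{4^{2} + 3^{2}} = -2968509 - \left(-12\right) \left(-140\right) \sqrt{16 + 9} = -2968509 - 1680 \sqrt{25} = -2968509 - 1680 \cdot 5 = -2968509 - 8400 = -2976909$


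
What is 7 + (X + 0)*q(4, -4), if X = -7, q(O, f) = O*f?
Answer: 119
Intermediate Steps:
7 + (X + 0)*q(4, -4) = 7 + (-7 + 0)*(4*(-4)) = 7 - 7*(-16) = 7 + 112 = 119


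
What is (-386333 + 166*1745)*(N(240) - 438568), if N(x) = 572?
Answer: 42338007348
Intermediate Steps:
(-386333 + 166*1745)*(N(240) - 438568) = (-386333 + 166*1745)*(572 - 438568) = (-386333 + 289670)*(-437996) = -96663*(-437996) = 42338007348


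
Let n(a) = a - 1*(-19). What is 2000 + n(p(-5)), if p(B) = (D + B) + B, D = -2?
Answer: 2007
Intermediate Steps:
p(B) = -2 + 2*B (p(B) = (-2 + B) + B = -2 + 2*B)
n(a) = 19 + a (n(a) = a + 19 = 19 + a)
2000 + n(p(-5)) = 2000 + (19 + (-2 + 2*(-5))) = 2000 + (19 + (-2 - 10)) = 2000 + (19 - 12) = 2000 + 7 = 2007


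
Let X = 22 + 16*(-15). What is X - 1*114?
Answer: -332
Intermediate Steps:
X = -218 (X = 22 - 240 = -218)
X - 1*114 = -218 - 1*114 = -218 - 114 = -332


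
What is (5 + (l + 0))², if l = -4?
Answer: 1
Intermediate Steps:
(5 + (l + 0))² = (5 + (-4 + 0))² = (5 - 4)² = 1² = 1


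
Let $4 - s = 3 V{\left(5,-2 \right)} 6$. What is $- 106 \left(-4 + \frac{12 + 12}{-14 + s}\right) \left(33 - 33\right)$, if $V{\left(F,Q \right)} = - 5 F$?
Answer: $0$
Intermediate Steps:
$s = 454$ ($s = 4 - 3 \left(\left(-5\right) 5\right) 6 = 4 - 3 \left(-25\right) 6 = 4 - \left(-75\right) 6 = 4 - -450 = 4 + 450 = 454$)
$- 106 \left(-4 + \frac{12 + 12}{-14 + s}\right) \left(33 - 33\right) = - 106 \left(-4 + \frac{12 + 12}{-14 + 454}\right) \left(33 - 33\right) = - 106 \left(-4 + \frac{24}{440}\right) 0 = - 106 \left(-4 + 24 \cdot \frac{1}{440}\right) 0 = - 106 \left(-4 + \frac{3}{55}\right) 0 = - 106 \left(\left(- \frac{217}{55}\right) 0\right) = \left(-106\right) 0 = 0$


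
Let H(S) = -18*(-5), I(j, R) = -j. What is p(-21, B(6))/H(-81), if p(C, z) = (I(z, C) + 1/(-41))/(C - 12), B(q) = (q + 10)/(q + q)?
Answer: 167/365310 ≈ 0.00045715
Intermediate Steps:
B(q) = (10 + q)/(2*q) (B(q) = (10 + q)/((2*q)) = (10 + q)*(1/(2*q)) = (10 + q)/(2*q))
H(S) = 90
p(C, z) = (-1/41 - z)/(-12 + C) (p(C, z) = (-z + 1/(-41))/(C - 12) = (-z - 1/41)/(-12 + C) = (-1/41 - z)/(-12 + C))
p(-21, B(6))/H(-81) = ((-1/41 - (10 + 6)/(2*6))/(-12 - 21))/90 = ((-1/41 - 16/(2*6))/(-33))*(1/90) = -(-1/41 - 1*4/3)/33*(1/90) = -(-1/41 - 4/3)/33*(1/90) = -1/33*(-167/123)*(1/90) = (167/4059)*(1/90) = 167/365310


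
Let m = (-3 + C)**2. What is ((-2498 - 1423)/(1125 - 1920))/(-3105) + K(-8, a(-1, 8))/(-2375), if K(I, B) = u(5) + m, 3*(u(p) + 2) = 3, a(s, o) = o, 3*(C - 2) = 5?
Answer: -21176/15633675 ≈ -0.0013545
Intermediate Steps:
C = 11/3 (C = 2 + (1/3)*5 = 2 + 5/3 = 11/3 ≈ 3.6667)
u(p) = -1 (u(p) = -2 + (1/3)*3 = -2 + 1 = -1)
m = 4/9 (m = (-3 + 11/3)**2 = (2/3)**2 = 4/9 ≈ 0.44444)
K(I, B) = -5/9 (K(I, B) = -1 + 4/9 = -5/9)
((-2498 - 1423)/(1125 - 1920))/(-3105) + K(-8, a(-1, 8))/(-2375) = ((-2498 - 1423)/(1125 - 1920))/(-3105) - 5/9/(-2375) = -3921/(-795)*(-1/3105) - 5/9*(-1/2375) = -3921*(-1/795)*(-1/3105) + 1/4275 = (1307/265)*(-1/3105) + 1/4275 = -1307/822825 + 1/4275 = -21176/15633675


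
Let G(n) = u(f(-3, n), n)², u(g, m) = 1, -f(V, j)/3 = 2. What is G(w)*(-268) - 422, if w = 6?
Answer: -690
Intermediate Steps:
f(V, j) = -6 (f(V, j) = -3*2 = -6)
G(n) = 1 (G(n) = 1² = 1)
G(w)*(-268) - 422 = 1*(-268) - 422 = -268 - 422 = -690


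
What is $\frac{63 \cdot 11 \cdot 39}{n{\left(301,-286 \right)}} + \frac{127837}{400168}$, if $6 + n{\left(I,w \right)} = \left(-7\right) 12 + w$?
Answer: $- \frac{336477307}{4701974} \approx -71.561$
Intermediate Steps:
$n{\left(I,w \right)} = -90 + w$ ($n{\left(I,w \right)} = -6 + \left(\left(-7\right) 12 + w\right) = -6 + \left(-84 + w\right) = -90 + w$)
$\frac{63 \cdot 11 \cdot 39}{n{\left(301,-286 \right)}} + \frac{127837}{400168} = \frac{63 \cdot 11 \cdot 39}{-90 - 286} + \frac{127837}{400168} = \frac{693 \cdot 39}{-376} + 127837 \cdot \frac{1}{400168} = 27027 \left(- \frac{1}{376}\right) + \frac{127837}{400168} = - \frac{27027}{376} + \frac{127837}{400168} = - \frac{336477307}{4701974}$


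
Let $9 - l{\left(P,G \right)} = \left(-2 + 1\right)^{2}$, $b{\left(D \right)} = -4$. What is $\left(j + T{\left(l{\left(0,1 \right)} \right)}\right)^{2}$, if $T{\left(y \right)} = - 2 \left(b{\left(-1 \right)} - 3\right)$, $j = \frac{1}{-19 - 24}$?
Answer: $\frac{361201}{1849} \approx 195.35$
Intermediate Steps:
$l{\left(P,G \right)} = 8$ ($l{\left(P,G \right)} = 9 - \left(-2 + 1\right)^{2} = 9 - \left(-1\right)^{2} = 9 - 1 = 8$)
$j = - \frac{1}{43}$ ($j = \frac{1}{-43} = - \frac{1}{43} \approx -0.023256$)
$T{\left(y \right)} = 14$ ($T{\left(y \right)} = - 2 \left(-4 - 3\right) = \left(-2\right) \left(-7\right) = 14$)
$\left(j + T{\left(l{\left(0,1 \right)} \right)}\right)^{2} = \left(- \frac{1}{43} + 14\right)^{2} = \left(\frac{601}{43}\right)^{2} = \frac{361201}{1849}$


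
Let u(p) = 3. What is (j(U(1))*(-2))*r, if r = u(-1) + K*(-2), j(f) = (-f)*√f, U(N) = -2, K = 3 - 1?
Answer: 4*I*√2 ≈ 5.6569*I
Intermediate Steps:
K = 2
j(f) = -f^(3/2)
r = -1 (r = 3 + 2*(-2) = 3 - 4 = -1)
(j(U(1))*(-2))*r = (-(-2)^(3/2)*(-2))*(-1) = (-(-2)*I*√2*(-2))*(-1) = ((2*I*√2)*(-2))*(-1) = -4*I*√2*(-1) = 4*I*√2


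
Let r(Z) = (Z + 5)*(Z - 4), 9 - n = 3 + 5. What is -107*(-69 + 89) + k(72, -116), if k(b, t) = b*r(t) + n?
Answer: 956901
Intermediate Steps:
n = 1 (n = 9 - (3 + 5) = 9 - 1*8 = 9 - 8 = 1)
r(Z) = (-4 + Z)*(5 + Z) (r(Z) = (5 + Z)*(-4 + Z) = (-4 + Z)*(5 + Z))
k(b, t) = 1 + b*(-20 + t + t**2) (k(b, t) = b*(-20 + t + t**2) + 1 = 1 + b*(-20 + t + t**2))
-107*(-69 + 89) + k(72, -116) = -107*(-69 + 89) + (1 + 72*(-20 - 116 + (-116)**2)) = -107*20 + (1 + 72*(-20 - 116 + 13456)) = -2140 + (1 + 72*13320) = -2140 + (1 + 959040) = -2140 + 959041 = 956901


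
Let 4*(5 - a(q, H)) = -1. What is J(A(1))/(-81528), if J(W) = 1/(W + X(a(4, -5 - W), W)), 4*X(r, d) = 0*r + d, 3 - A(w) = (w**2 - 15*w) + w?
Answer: -1/1630560 ≈ -6.1329e-7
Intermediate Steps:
A(w) = 3 - w**2 + 14*w (A(w) = 3 - ((w**2 - 15*w) + w) = 3 - (w**2 - 14*w) = 3 + (-w**2 + 14*w) = 3 - w**2 + 14*w)
a(q, H) = 21/4 (a(q, H) = 5 - 1/4*(-1) = 5 + 1/4 = 21/4)
X(r, d) = d/4 (X(r, d) = (0*r + d)/4 = (0 + d)/4 = d/4)
J(W) = 4/(5*W) (J(W) = 1/(W + W/4) = 1/(5*W/4) = 4/(5*W))
J(A(1))/(-81528) = (4/(5*(3 - 1*1**2 + 14*1)))/(-81528) = (4/(5*(3 - 1*1 + 14)))*(-1/81528) = (4/(5*(3 - 1 + 14)))*(-1/81528) = ((4/5)/16)*(-1/81528) = ((4/5)*(1/16))*(-1/81528) = (1/20)*(-1/81528) = -1/1630560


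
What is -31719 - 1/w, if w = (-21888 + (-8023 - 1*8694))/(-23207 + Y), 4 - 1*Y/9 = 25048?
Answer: -1224760598/38605 ≈ -31725.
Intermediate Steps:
Y = -225396 (Y = 36 - 9*25048 = 36 - 225432 = -225396)
w = 38605/248603 (w = (-21888 + (-8023 - 1*8694))/(-23207 - 225396) = (-21888 + (-8023 - 8694))/(-248603) = (-21888 - 16717)*(-1/248603) = -38605*(-1/248603) = 38605/248603 ≈ 0.15529)
-31719 - 1/w = -31719 - 1/38605/248603 = -31719 - 1*248603/38605 = -31719 - 248603/38605 = -1224760598/38605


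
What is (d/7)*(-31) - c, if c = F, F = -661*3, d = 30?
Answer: 12951/7 ≈ 1850.1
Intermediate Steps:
F = -1983
c = -1983
(d/7)*(-31) - c = (30/7)*(-31) - 1*(-1983) = (30*(1/7))*(-31) + 1983 = (30/7)*(-31) + 1983 = -930/7 + 1983 = 12951/7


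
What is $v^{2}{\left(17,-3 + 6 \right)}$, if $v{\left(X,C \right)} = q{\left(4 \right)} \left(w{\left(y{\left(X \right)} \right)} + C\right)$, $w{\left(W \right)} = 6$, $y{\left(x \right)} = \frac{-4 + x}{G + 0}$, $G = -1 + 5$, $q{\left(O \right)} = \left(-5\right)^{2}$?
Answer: $50625$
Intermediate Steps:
$q{\left(O \right)} = 25$
$G = 4$
$y{\left(x \right)} = -1 + \frac{x}{4}$ ($y{\left(x \right)} = \frac{-4 + x}{4 + 0} = \frac{-4 + x}{4} = \left(-4 + x\right) \frac{1}{4} = -1 + \frac{x}{4}$)
$v{\left(X,C \right)} = 150 + 25 C$ ($v{\left(X,C \right)} = 25 \left(6 + C\right) = 150 + 25 C$)
$v^{2}{\left(17,-3 + 6 \right)} = \left(150 + 25 \left(-3 + 6\right)\right)^{2} = \left(150 + 25 \cdot 3\right)^{2} = \left(150 + 75\right)^{2} = 225^{2} = 50625$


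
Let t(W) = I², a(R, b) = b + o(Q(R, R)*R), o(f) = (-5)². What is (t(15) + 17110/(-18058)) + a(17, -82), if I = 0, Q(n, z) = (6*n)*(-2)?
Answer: -523208/9029 ≈ -57.948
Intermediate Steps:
Q(n, z) = -12*n
o(f) = 25
a(R, b) = 25 + b (a(R, b) = b + 25 = 25 + b)
t(W) = 0 (t(W) = 0² = 0)
(t(15) + 17110/(-18058)) + a(17, -82) = (0 + 17110/(-18058)) + (25 - 82) = (0 + 17110*(-1/18058)) - 57 = (0 - 8555/9029) - 57 = -8555/9029 - 57 = -523208/9029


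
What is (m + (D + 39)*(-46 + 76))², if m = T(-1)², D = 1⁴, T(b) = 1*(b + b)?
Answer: 1449616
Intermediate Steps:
T(b) = 2*b (T(b) = 1*(2*b) = 2*b)
D = 1
m = 4 (m = (2*(-1))² = (-2)² = 4)
(m + (D + 39)*(-46 + 76))² = (4 + (1 + 39)*(-46 + 76))² = (4 + 40*30)² = (4 + 1200)² = 1204² = 1449616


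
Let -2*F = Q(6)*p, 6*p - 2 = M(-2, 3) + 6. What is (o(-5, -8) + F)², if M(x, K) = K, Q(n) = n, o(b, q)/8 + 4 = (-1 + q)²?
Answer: 1490841/4 ≈ 3.7271e+5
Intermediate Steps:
o(b, q) = -32 + 8*(-1 + q)²
p = 11/6 (p = ⅓ + (3 + 6)/6 = ⅓ + (⅙)*9 = ⅓ + 3/2 = 11/6 ≈ 1.8333)
F = -11/2 (F = -3*11/6 = -½*11 = -11/2 ≈ -5.5000)
(o(-5, -8) + F)² = ((-32 + 8*(-1 - 8)²) - 11/2)² = ((-32 + 8*(-9)²) - 11/2)² = ((-32 + 8*81) - 11/2)² = ((-32 + 648) - 11/2)² = (616 - 11/2)² = (1221/2)² = 1490841/4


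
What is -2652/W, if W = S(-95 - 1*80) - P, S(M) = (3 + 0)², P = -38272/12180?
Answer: -8075340/36973 ≈ -218.41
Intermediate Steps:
P = -9568/3045 (P = -38272*1/12180 = -9568/3045 ≈ -3.1422)
S(M) = 9 (S(M) = 3² = 9)
W = 36973/3045 (W = 9 - 1*(-9568/3045) = 9 + 9568/3045 = 36973/3045 ≈ 12.142)
-2652/W = -2652/36973/3045 = -2652*3045/36973 = -8075340/36973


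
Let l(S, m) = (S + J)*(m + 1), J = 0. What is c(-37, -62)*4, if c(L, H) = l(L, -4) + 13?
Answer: 496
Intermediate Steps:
l(S, m) = S*(1 + m) (l(S, m) = (S + 0)*(m + 1) = S*(1 + m))
c(L, H) = 13 - 3*L (c(L, H) = L*(1 - 4) + 13 = L*(-3) + 13 = -3*L + 13 = 13 - 3*L)
c(-37, -62)*4 = (13 - 3*(-37))*4 = (13 + 111)*4 = 124*4 = 496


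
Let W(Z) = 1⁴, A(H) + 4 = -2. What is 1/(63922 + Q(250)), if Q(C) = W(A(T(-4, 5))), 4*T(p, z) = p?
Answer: 1/63923 ≈ 1.5644e-5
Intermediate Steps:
T(p, z) = p/4
A(H) = -6 (A(H) = -4 - 2 = -6)
W(Z) = 1
Q(C) = 1
1/(63922 + Q(250)) = 1/(63922 + 1) = 1/63923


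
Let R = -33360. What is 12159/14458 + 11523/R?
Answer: 39837451/80386480 ≈ 0.49557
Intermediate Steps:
12159/14458 + 11523/R = 12159/14458 + 11523/(-33360) = 12159*(1/14458) + 11523*(-1/33360) = 12159/14458 - 3841/11120 = 39837451/80386480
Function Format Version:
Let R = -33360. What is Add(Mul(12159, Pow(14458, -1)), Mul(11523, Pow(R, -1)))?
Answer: Rational(39837451, 80386480) ≈ 0.49557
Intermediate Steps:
Add(Mul(12159, Pow(14458, -1)), Mul(11523, Pow(R, -1))) = Add(Mul(12159, Pow(14458, -1)), Mul(11523, Pow(-33360, -1))) = Add(Mul(12159, Rational(1, 14458)), Mul(11523, Rational(-1, 33360))) = Add(Rational(12159, 14458), Rational(-3841, 11120)) = Rational(39837451, 80386480)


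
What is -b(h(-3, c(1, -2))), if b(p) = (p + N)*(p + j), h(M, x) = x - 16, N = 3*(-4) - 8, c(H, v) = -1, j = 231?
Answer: 7918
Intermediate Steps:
N = -20 (N = -12 - 8 = -20)
h(M, x) = -16 + x
b(p) = (-20 + p)*(231 + p) (b(p) = (p - 20)*(p + 231) = (-20 + p)*(231 + p))
-b(h(-3, c(1, -2))) = -(-4620 + (-16 - 1)**2 + 211*(-16 - 1)) = -(-4620 + (-17)**2 + 211*(-17)) = -(-4620 + 289 - 3587) = -1*(-7918) = 7918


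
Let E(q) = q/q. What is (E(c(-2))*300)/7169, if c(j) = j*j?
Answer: 300/7169 ≈ 0.041847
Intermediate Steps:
c(j) = j²
E(q) = 1
(E(c(-2))*300)/7169 = (1*300)/7169 = 300*(1/7169) = 300/7169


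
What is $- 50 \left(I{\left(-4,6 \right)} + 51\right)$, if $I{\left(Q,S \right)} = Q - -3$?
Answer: $-2500$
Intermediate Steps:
$I{\left(Q,S \right)} = 3 + Q$ ($I{\left(Q,S \right)} = Q + 3 = 3 + Q$)
$- 50 \left(I{\left(-4,6 \right)} + 51\right) = - 50 \left(\left(3 - 4\right) + 51\right) = - 50 \left(-1 + 51\right) = \left(-50\right) 50 = -2500$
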